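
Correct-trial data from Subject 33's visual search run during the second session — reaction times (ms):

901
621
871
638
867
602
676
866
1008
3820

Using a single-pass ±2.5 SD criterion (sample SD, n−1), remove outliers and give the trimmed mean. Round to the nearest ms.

783 ms

n = 10, ΣRT = 10870, M = 1087.000
Σ(x−M)² = 8476926.00; s = √(8476926.00/9) = 970.505
Cutoffs: 1087.000 ± 2.5·970.505 → [-1339.3, 3513.3]
Outside: 3820 → excluded.
Retained (n=9): Σ = 7050, mean = 7050/9 = 783.333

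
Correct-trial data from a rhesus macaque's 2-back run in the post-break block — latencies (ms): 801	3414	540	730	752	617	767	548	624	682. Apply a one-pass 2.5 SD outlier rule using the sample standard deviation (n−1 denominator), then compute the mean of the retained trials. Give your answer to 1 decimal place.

673.4 ms

n = 10, ΣRT = 9475, M = 947.500
Σ(x−M)² = 6833220.50; s = √(6833220.50/9) = 871.348
Cutoffs: 947.500 ± 2.5·871.348 → [-1230.9, 3125.9]
Outside: 3414 → excluded.
Retained (n=9): Σ = 6061, mean = 6061/9 = 673.444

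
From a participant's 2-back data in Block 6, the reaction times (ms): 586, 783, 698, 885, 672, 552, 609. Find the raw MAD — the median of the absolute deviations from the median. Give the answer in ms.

Sorted: 552, 586, 609, 672, 698, 783, 885 → median = 672
|x − 672|: 86, 111, 26, 213, 0, 120, 63
Sorted deviations: 0, 26, 63, 86, 111, 120, 213 → MAD = 86

86 ms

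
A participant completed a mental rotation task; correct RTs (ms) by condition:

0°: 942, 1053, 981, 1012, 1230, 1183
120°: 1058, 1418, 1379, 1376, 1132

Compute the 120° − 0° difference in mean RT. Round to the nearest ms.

206 ms

M(0°) = 6401/6 = 1066.833
M(120°) = 6363/5 = 1272.600
Difference = 1272.600 − 1066.833 = 205.767 ms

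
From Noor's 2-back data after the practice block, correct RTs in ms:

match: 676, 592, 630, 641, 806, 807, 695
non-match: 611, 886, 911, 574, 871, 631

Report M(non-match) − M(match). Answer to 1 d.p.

54.9 ms

M(match) = 4847/7 = 692.429
M(non-match) = 4484/6 = 747.333
Difference = 747.333 − 692.429 = 54.905 ms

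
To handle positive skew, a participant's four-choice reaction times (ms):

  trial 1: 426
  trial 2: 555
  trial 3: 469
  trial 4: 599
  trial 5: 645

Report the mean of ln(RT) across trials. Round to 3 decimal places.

ln(RT): 6.0544, 6.3190, 6.1506, 6.3953, 6.4693
Σ ln(RT) = 31.3885
Mean = 31.3885/5 = 6.27770

6.278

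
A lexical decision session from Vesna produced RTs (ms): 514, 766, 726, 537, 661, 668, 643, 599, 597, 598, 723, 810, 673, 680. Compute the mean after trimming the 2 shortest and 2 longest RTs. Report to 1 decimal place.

656.8 ms

Sorted: 514, 537, 597, 598, 599, 643, 661, 668, 673, 680, 723, 726, 766, 810
Drop lowest 2 (514, 537) and highest 2 (766, 810)
Remaining (n=10): Σ = 6568, mean = 6568/10 = 656.800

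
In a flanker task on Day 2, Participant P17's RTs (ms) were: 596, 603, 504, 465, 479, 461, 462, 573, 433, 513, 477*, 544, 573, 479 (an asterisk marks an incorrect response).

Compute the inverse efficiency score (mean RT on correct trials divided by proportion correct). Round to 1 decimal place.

553.8 ms

Correct trials (n=13): 596, 603, 504, 465, 479, 461, 462, 573, 433, 513, 544, 573, 479
Mean correct RT = 6685/13 = 514.2308 ms
Proportion correct = 13/14
IES = 514.2308 / (13/14) = 553.787 ms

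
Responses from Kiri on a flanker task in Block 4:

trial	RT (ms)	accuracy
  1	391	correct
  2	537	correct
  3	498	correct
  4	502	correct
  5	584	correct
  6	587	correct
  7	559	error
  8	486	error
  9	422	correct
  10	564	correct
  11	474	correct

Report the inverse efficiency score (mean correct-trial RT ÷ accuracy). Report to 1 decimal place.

619.1 ms

Correct trials (n=9): 391, 537, 498, 502, 584, 587, 422, 564, 474
Mean correct RT = 4559/9 = 506.5556 ms
Proportion correct = 9/11
IES = 506.5556 / (9/11) = 619.123 ms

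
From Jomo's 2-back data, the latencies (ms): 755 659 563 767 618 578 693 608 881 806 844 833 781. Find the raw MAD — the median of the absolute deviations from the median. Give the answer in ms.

Sorted: 563, 578, 608, 618, 659, 693, 755, 767, 781, 806, 833, 844, 881 → median = 755
|x − 755|: 0, 96, 192, 12, 137, 177, 62, 147, 126, 51, 89, 78, 26
Sorted deviations: 0, 12, 26, 51, 62, 78, 89, 96, 126, 137, 147, 177, 192 → MAD = 89

89 ms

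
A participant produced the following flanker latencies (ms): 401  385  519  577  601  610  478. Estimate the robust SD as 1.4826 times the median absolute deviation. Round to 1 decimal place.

Sorted: 385, 401, 478, 519, 577, 601, 610 → median = 519
|x − 519| sorted: 0, 41, 58, 82, 91, 118, 134 → MAD = 82
Robust SD ≈ 1.4826 × 82 = 121.573

121.6 ms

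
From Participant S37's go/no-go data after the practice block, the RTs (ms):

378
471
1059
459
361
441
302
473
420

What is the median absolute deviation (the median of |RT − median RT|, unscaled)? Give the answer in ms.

Sorted: 302, 361, 378, 420, 441, 459, 471, 473, 1059 → median = 441
|x − 441|: 63, 30, 618, 18, 80, 0, 139, 32, 21
Sorted deviations: 0, 18, 21, 30, 32, 63, 80, 139, 618 → MAD = 32

32 ms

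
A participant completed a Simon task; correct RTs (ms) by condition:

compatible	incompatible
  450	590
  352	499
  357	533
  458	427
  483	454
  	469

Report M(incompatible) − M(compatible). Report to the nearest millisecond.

75 ms

M(compatible) = 2100/5 = 420.000
M(incompatible) = 2972/6 = 495.333
Difference = 495.333 − 420.000 = 75.333 ms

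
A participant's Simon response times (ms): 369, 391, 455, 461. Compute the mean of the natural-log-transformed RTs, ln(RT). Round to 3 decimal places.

ln(RT): 5.9108, 5.9687, 6.1203, 6.1334
Σ ln(RT) = 24.1332
Mean = 24.1332/4 = 6.03330

6.033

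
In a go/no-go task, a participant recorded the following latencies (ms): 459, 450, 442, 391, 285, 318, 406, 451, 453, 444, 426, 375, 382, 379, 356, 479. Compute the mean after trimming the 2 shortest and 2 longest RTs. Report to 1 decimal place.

Sorted: 285, 318, 356, 375, 379, 382, 391, 406, 426, 442, 444, 450, 451, 453, 459, 479
Drop lowest 2 (285, 318) and highest 2 (459, 479)
Remaining (n=12): Σ = 4955, mean = 4955/12 = 412.917

412.9 ms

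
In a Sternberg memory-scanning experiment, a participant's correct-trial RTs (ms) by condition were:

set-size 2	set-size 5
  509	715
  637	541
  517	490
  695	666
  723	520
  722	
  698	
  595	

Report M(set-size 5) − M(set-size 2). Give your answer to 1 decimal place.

-50.6 ms

M(set-size 2) = 5096/8 = 637.000
M(set-size 5) = 2932/5 = 586.400
Difference = 586.400 − 637.000 = -50.600 ms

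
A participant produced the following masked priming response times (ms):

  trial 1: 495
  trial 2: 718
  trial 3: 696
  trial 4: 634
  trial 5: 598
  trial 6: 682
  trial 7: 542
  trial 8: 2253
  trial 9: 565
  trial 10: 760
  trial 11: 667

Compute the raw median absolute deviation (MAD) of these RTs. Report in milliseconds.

69 ms

Sorted: 495, 542, 565, 598, 634, 667, 682, 696, 718, 760, 2253 → median = 667
|x − 667|: 172, 51, 29, 33, 69, 15, 125, 1586, 102, 93, 0
Sorted deviations: 0, 15, 29, 33, 51, 69, 93, 102, 125, 172, 1586 → MAD = 69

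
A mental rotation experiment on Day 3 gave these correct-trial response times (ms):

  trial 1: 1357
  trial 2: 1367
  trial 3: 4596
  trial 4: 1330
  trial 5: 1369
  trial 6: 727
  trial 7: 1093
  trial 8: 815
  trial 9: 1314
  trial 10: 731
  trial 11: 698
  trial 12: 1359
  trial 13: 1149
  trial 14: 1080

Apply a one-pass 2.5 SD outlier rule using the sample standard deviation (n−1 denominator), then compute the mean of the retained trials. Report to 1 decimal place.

n = 14, ΣRT = 18985, M = 1356.071
Σ(x−M)² = 12200444.93; s = √(12200444.93/13) = 968.760
Cutoffs: 1356.071 ± 2.5·968.760 → [-1065.8, 3778.0]
Outside: 4596 → excluded.
Retained (n=13): Σ = 14389, mean = 14389/13 = 1106.846

1106.8 ms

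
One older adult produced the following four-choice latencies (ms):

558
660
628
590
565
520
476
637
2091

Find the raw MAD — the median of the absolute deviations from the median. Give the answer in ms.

47 ms

Sorted: 476, 520, 558, 565, 590, 628, 637, 660, 2091 → median = 590
|x − 590|: 32, 70, 38, 0, 25, 70, 114, 47, 1501
Sorted deviations: 0, 25, 32, 38, 47, 70, 70, 114, 1501 → MAD = 47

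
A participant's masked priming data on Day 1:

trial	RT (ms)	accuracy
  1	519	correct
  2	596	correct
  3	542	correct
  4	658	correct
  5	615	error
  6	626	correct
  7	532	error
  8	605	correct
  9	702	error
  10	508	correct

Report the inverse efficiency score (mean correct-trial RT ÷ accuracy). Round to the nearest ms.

827 ms

Correct trials (n=7): 519, 596, 542, 658, 626, 605, 508
Mean correct RT = 4054/7 = 579.1429 ms
Proportion correct = 7/10
IES = 579.1429 / (7/10) = 827.347 ms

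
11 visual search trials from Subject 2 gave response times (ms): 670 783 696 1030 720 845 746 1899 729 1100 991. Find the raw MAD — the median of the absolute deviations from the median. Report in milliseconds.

Sorted: 670, 696, 720, 729, 746, 783, 845, 991, 1030, 1100, 1899 → median = 783
|x − 783|: 113, 0, 87, 247, 63, 62, 37, 1116, 54, 317, 208
Sorted deviations: 0, 37, 54, 62, 63, 87, 113, 208, 247, 317, 1116 → MAD = 87

87 ms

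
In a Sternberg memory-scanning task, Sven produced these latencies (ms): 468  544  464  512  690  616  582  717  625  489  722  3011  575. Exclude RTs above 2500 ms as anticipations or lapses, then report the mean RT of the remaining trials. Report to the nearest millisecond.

584 ms

Excluded: 3011
Retained (n=12): Σ = 7004
Mean = 7004/12 = 583.6667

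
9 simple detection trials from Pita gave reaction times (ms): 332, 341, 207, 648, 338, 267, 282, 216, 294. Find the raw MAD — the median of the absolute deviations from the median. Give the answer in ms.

Sorted: 207, 216, 267, 282, 294, 332, 338, 341, 648 → median = 294
|x − 294|: 38, 47, 87, 354, 44, 27, 12, 78, 0
Sorted deviations: 0, 12, 27, 38, 44, 47, 78, 87, 354 → MAD = 44

44 ms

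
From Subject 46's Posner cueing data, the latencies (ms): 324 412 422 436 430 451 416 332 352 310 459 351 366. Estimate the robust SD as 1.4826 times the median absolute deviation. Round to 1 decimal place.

68.2 ms

Sorted: 310, 324, 332, 351, 352, 366, 412, 416, 422, 430, 436, 451, 459 → median = 412
|x − 412| sorted: 0, 4, 10, 18, 24, 39, 46, 47, 60, 61, 80, 88, 102 → MAD = 46
Robust SD ≈ 1.4826 × 46 = 68.200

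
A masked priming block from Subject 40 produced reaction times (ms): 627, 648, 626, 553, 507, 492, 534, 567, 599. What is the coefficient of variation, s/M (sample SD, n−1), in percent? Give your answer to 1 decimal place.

n = 9, Σ = 5153, M = 572.5556
Σ(x−M)² = 24898.222; s = √(24898.222/8) = 55.7878
CV = 55.7878 / 572.5556 = 0.09744 = 9.744%

9.7%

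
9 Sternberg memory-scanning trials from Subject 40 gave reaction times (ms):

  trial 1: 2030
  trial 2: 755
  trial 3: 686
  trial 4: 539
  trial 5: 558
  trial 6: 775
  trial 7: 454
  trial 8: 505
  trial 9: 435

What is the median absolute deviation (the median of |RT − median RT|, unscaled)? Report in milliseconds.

Sorted: 435, 454, 505, 539, 558, 686, 755, 775, 2030 → median = 558
|x − 558|: 1472, 197, 128, 19, 0, 217, 104, 53, 123
Sorted deviations: 0, 19, 53, 104, 123, 128, 197, 217, 1472 → MAD = 123

123 ms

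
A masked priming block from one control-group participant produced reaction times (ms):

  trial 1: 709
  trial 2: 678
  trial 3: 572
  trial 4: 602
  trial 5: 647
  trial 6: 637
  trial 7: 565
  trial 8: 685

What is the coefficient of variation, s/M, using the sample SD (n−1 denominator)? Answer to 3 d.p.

0.084

n = 8, Σ = 5095, M = 636.8750
Σ(x−M)² = 19902.875; s = √(19902.875/7) = 53.3223
CV = 53.3223 / 636.8750 = 0.08372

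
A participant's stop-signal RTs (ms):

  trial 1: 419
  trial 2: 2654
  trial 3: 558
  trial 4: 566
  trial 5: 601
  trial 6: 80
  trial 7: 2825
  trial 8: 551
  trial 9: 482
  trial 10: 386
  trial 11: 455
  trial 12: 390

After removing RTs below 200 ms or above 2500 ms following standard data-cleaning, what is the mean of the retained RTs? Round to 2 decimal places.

Excluded: 80, 2654, 2825
Retained (n=9): Σ = 4408
Mean = 4408/9 = 489.7778

489.78 ms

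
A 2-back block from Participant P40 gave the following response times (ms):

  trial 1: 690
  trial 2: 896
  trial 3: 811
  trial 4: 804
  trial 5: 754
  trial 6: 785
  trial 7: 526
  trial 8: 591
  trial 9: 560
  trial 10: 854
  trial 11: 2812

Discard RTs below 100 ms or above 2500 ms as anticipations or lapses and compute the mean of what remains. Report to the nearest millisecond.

Excluded: 2812
Retained (n=10): Σ = 7271
Mean = 7271/10 = 727.1000

727 ms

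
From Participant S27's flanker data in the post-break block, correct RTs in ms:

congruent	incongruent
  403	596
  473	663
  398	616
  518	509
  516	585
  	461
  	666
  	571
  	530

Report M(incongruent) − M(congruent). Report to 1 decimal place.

M(congruent) = 2308/5 = 461.600
M(incongruent) = 5197/9 = 577.444
Difference = 577.444 − 461.600 = 115.844 ms

115.8 ms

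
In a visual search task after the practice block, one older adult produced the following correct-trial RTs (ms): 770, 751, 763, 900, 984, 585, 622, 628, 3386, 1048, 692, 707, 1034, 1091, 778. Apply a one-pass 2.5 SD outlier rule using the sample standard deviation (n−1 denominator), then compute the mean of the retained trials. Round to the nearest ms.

n = 15, ΣRT = 14739, M = 982.600
Σ(x−M)² = 6565011.60; s = √(6565011.60/14) = 684.784
Cutoffs: 982.600 ± 2.5·684.784 → [-729.4, 2694.6]
Outside: 3386 → excluded.
Retained (n=14): Σ = 11353, mean = 11353/14 = 810.929

811 ms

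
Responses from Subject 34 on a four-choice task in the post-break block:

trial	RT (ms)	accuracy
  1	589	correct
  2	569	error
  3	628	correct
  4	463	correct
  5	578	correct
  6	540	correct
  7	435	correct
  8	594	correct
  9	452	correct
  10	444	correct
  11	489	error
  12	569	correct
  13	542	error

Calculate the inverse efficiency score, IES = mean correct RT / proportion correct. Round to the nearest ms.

Correct trials (n=10): 589, 628, 463, 578, 540, 435, 594, 452, 444, 569
Mean correct RT = 5292/10 = 529.2000 ms
Proportion correct = 10/13
IES = 529.2000 / (10/13) = 687.960 ms

688 ms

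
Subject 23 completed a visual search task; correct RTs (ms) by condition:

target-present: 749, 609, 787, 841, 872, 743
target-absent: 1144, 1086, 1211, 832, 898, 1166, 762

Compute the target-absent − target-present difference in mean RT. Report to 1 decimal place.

247.3 ms

M(target-present) = 4601/6 = 766.833
M(target-absent) = 7099/7 = 1014.143
Difference = 1014.143 − 766.833 = 247.310 ms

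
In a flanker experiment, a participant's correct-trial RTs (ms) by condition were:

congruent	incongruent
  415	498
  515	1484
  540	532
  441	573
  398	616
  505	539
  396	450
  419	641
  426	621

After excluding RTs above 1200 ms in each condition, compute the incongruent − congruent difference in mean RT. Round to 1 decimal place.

108.2 ms

incongruent: exclude 1484
M(congruent) = 4055/9 = 450.556
M(incongruent) = 4470/8 = 558.750
Difference = 558.750 − 450.556 = 108.194 ms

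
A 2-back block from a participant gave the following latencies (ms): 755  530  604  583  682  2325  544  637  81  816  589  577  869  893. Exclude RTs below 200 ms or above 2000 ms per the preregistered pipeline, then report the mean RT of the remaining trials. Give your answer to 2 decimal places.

673.25 ms

Excluded: 81, 2325
Retained (n=12): Σ = 8079
Mean = 8079/12 = 673.2500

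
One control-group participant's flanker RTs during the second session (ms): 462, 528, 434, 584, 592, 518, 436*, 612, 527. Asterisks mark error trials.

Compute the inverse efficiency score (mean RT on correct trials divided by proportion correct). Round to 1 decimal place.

Correct trials (n=8): 462, 528, 434, 584, 592, 518, 612, 527
Mean correct RT = 4257/8 = 532.1250 ms
Proportion correct = 8/9
IES = 532.1250 / (8/9) = 598.641 ms

598.6 ms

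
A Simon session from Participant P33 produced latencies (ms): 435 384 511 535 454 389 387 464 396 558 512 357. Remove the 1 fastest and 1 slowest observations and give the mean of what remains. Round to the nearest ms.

Sorted: 357, 384, 387, 389, 396, 435, 454, 464, 511, 512, 535, 558
Drop lowest 1 (357) and highest 1 (558)
Remaining (n=10): Σ = 4467, mean = 4467/10 = 446.700

447 ms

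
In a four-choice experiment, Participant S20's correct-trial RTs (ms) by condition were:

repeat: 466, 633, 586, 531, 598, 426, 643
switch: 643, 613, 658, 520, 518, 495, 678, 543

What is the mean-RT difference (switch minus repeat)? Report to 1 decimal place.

28.8 ms

M(repeat) = 3883/7 = 554.714
M(switch) = 4668/8 = 583.500
Difference = 583.500 − 554.714 = 28.786 ms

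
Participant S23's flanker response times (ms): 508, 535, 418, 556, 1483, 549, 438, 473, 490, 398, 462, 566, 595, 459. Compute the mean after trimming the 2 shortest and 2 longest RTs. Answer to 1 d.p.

Sorted: 398, 418, 438, 459, 462, 473, 490, 508, 535, 549, 556, 566, 595, 1483
Drop lowest 2 (398, 418) and highest 2 (595, 1483)
Remaining (n=10): Σ = 5036, mean = 5036/10 = 503.600

503.6 ms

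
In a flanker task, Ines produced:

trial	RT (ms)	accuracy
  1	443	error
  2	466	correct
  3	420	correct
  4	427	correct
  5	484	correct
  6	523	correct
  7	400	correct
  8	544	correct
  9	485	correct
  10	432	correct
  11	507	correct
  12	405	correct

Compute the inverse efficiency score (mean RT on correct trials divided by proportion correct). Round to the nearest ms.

505 ms

Correct trials (n=11): 466, 420, 427, 484, 523, 400, 544, 485, 432, 507, 405
Mean correct RT = 5093/11 = 463.0000 ms
Proportion correct = 11/12
IES = 463.0000 / (11/12) = 505.091 ms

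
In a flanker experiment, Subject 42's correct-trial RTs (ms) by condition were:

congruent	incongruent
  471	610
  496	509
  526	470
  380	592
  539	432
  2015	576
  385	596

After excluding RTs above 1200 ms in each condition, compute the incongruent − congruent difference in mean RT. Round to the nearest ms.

75 ms

congruent: exclude 2015
M(congruent) = 2797/6 = 466.167
M(incongruent) = 3785/7 = 540.714
Difference = 540.714 − 466.167 = 74.548 ms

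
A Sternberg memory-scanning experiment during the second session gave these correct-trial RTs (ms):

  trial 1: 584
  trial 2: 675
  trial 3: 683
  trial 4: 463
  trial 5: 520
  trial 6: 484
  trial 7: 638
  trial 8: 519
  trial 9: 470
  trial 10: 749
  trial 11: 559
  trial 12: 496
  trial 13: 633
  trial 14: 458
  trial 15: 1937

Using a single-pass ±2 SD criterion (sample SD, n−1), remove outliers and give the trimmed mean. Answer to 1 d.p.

566.5 ms

n = 15, ΣRT = 9868, M = 657.867
Σ(x−M)² = 1869591.73; s = √(1869591.73/14) = 365.434
Cutoffs: 657.867 ± 2·365.434 → [-73.0, 1388.7]
Outside: 1937 → excluded.
Retained (n=14): Σ = 7931, mean = 7931/14 = 566.500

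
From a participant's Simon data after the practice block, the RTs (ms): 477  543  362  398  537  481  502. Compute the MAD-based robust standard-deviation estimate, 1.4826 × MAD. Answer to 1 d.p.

83.0 ms

Sorted: 362, 398, 477, 481, 502, 537, 543 → median = 481
|x − 481| sorted: 0, 4, 21, 56, 62, 83, 119 → MAD = 56
Robust SD ≈ 1.4826 × 56 = 83.026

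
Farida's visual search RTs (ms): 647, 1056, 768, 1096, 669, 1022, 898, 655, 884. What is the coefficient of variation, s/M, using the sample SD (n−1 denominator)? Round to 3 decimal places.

0.209

n = 9, Σ = 7695, M = 855.0000
Σ(x−M)² = 254490.000; s = √(254490.000/8) = 178.3571
CV = 178.3571 / 855.0000 = 0.20860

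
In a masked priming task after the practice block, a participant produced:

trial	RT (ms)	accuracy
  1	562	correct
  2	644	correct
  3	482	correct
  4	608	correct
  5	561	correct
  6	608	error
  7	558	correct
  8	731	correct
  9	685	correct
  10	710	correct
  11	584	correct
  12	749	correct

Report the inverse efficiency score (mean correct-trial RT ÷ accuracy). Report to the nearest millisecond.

Correct trials (n=11): 562, 644, 482, 608, 561, 558, 731, 685, 710, 584, 749
Mean correct RT = 6874/11 = 624.9091 ms
Proportion correct = 11/12
IES = 624.9091 / (11/12) = 681.719 ms

682 ms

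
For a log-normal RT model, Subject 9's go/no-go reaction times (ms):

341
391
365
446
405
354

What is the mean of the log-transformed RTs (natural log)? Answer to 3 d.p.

5.946

ln(RT): 5.8319, 5.9687, 5.8999, 6.1003, 6.0039, 5.8693
Σ ln(RT) = 35.6740
Mean = 35.6740/6 = 5.94567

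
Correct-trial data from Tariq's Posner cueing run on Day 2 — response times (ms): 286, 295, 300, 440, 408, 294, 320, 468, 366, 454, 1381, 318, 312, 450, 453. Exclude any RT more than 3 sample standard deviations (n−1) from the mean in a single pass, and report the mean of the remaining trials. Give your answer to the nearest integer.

369 ms

n = 15, ΣRT = 6545, M = 436.333
Σ(x−M)² = 1024353.33; s = √(1024353.33/14) = 270.496
Cutoffs: 436.333 ± 3·270.496 → [-375.2, 1247.8]
Outside: 1381 → excluded.
Retained (n=14): Σ = 5164, mean = 5164/14 = 368.857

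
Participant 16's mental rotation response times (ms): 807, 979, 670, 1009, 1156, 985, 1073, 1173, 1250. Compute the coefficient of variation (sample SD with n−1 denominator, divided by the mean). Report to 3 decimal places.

n = 9, Σ = 9102, M = 1011.3333
Σ(x−M)² = 267834.000; s = √(267834.000/8) = 182.9734
CV = 182.9734 / 1011.3333 = 0.18092

0.181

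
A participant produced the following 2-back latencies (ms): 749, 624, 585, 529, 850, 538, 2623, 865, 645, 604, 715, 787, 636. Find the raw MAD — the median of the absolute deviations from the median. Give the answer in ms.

104 ms

Sorted: 529, 538, 585, 604, 624, 636, 645, 715, 749, 787, 850, 865, 2623 → median = 645
|x − 645|: 104, 21, 60, 116, 205, 107, 1978, 220, 0, 41, 70, 142, 9
Sorted deviations: 0, 9, 21, 41, 60, 70, 104, 107, 116, 142, 205, 220, 1978 → MAD = 104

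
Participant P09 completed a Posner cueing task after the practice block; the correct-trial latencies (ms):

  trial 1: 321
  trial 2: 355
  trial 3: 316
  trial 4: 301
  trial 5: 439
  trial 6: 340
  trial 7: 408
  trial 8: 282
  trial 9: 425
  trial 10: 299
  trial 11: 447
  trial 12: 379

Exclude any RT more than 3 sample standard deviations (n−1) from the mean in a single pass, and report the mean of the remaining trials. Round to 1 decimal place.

359.3 ms

n = 12, ΣRT = 4312, M = 359.333
Σ(x−M)² = 37862.67; s = √(37862.67/11) = 58.669
Cutoffs: 359.333 ± 3·58.669 → [183.3, 535.3]
No RTs fall outside the cutoffs; all 12 retained. Mean = 4312/12 = 359.333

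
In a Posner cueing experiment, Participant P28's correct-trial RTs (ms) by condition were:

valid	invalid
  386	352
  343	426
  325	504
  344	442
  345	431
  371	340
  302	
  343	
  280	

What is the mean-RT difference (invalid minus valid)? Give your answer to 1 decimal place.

M(valid) = 3039/9 = 337.667
M(invalid) = 2495/6 = 415.833
Difference = 415.833 − 337.667 = 78.167 ms

78.2 ms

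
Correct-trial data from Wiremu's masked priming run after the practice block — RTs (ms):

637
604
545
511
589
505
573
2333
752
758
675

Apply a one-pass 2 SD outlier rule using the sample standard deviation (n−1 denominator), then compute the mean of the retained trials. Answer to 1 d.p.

614.9 ms

n = 11, ΣRT = 8482, M = 771.091
Σ(x−M)² = 2757194.91; s = √(2757194.91/10) = 525.090
Cutoffs: 771.091 ± 2·525.090 → [-279.1, 1821.3]
Outside: 2333 → excluded.
Retained (n=10): Σ = 6149, mean = 6149/10 = 614.900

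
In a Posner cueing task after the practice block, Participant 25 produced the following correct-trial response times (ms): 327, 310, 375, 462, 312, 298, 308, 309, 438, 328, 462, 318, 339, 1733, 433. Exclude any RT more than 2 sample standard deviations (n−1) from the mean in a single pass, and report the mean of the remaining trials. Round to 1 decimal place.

358.5 ms

n = 15, ΣRT = 6752, M = 450.133
Σ(x−M)² = 1813985.73; s = √(1813985.73/14) = 359.959
Cutoffs: 450.133 ± 2·359.959 → [-269.8, 1170.1]
Outside: 1733 → excluded.
Retained (n=14): Σ = 5019, mean = 5019/14 = 358.500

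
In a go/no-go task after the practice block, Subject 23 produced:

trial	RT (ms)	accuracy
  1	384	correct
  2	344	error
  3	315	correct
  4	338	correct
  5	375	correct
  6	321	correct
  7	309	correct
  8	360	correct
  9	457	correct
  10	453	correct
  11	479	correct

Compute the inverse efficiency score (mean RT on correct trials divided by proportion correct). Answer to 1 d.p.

Correct trials (n=10): 384, 315, 338, 375, 321, 309, 360, 457, 453, 479
Mean correct RT = 3791/10 = 379.1000 ms
Proportion correct = 10/11
IES = 379.1000 / (10/11) = 417.010 ms

417.0 ms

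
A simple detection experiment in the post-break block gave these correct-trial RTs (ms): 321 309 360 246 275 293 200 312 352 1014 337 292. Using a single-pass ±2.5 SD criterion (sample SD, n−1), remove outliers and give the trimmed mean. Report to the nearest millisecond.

n = 12, ΣRT = 4311, M = 359.250
Σ(x−M)² = 489662.25; s = √(489662.25/11) = 210.985
Cutoffs: 359.250 ± 2.5·210.985 → [-168.2, 886.7]
Outside: 1014 → excluded.
Retained (n=11): Σ = 3297, mean = 3297/11 = 299.727

300 ms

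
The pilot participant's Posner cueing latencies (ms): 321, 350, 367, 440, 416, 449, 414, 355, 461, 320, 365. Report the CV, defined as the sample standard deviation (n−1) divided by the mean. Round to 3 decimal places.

n = 11, Σ = 4258, M = 387.0909
Σ(x−M)² = 25820.909; s = √(25820.909/10) = 50.8143
CV = 50.8143 / 387.0909 = 0.13127

0.131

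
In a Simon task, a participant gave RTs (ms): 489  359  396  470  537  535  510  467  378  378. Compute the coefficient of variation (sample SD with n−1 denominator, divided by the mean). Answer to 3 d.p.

n = 10, Σ = 4519, M = 451.9000
Σ(x−M)² = 42132.900; s = √(42132.900/9) = 68.4210
CV = 68.4210 / 451.9000 = 0.15141

0.151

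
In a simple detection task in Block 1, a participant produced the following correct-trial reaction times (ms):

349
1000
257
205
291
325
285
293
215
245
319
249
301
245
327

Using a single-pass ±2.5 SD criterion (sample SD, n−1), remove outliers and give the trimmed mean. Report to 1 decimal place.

n = 15, ΣRT = 4906, M = 327.067
Σ(x−M)² = 510232.93; s = √(510232.93/14) = 190.906
Cutoffs: 327.067 ± 2.5·190.906 → [-150.2, 804.3]
Outside: 1000 → excluded.
Retained (n=14): Σ = 3906, mean = 3906/14 = 279.000

279.0 ms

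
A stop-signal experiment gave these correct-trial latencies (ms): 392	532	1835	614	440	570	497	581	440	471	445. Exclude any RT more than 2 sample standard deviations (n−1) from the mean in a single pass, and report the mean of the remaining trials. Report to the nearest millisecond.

498 ms

n = 11, ΣRT = 6817, M = 619.727
Σ(x−M)² = 1672764.18; s = √(1672764.18/10) = 408.994
Cutoffs: 619.727 ± 2·408.994 → [-198.3, 1437.7]
Outside: 1835 → excluded.
Retained (n=10): Σ = 4982, mean = 4982/10 = 498.200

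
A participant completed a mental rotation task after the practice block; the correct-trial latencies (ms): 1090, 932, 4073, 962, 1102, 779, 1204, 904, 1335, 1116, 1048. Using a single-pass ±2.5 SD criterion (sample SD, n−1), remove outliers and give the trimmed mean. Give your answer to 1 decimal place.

n = 11, ΣRT = 14545, M = 1322.273
Σ(x−M)² = 8553102.18; s = √(8553102.18/10) = 924.830
Cutoffs: 1322.273 ± 2.5·924.830 → [-989.8, 3634.3]
Outside: 4073 → excluded.
Retained (n=10): Σ = 10472, mean = 10472/10 = 1047.200

1047.2 ms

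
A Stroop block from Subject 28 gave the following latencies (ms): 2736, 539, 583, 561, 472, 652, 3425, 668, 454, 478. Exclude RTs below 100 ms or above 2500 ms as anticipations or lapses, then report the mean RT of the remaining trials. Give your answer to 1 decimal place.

550.9 ms

Excluded: 2736, 3425
Retained (n=8): Σ = 4407
Mean = 4407/8 = 550.8750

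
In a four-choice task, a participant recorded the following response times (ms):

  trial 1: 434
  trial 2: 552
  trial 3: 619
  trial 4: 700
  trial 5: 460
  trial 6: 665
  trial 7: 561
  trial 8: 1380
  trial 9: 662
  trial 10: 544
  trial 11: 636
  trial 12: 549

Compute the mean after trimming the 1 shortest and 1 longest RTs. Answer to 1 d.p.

594.8 ms

Sorted: 434, 460, 544, 549, 552, 561, 619, 636, 662, 665, 700, 1380
Drop lowest 1 (434) and highest 1 (1380)
Remaining (n=10): Σ = 5948, mean = 5948/10 = 594.800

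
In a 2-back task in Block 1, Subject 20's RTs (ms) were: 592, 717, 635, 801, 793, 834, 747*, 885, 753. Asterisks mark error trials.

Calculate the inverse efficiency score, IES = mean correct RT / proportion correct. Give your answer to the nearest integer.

Correct trials (n=8): 592, 717, 635, 801, 793, 834, 885, 753
Mean correct RT = 6010/8 = 751.2500 ms
Proportion correct = 8/9
IES = 751.2500 / (8/9) = 845.156 ms

845 ms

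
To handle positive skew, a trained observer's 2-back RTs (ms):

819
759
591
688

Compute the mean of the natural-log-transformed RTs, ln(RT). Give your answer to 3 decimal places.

6.564

ln(RT): 6.7081, 6.6320, 6.3818, 6.5338
Σ ln(RT) = 26.2557
Mean = 26.2557/4 = 6.56392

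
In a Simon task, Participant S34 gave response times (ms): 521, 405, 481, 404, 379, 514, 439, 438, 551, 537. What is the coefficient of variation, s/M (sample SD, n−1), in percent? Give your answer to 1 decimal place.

13.3%

n = 10, Σ = 4669, M = 466.9000
Σ(x−M)² = 34458.900; s = √(34458.900/9) = 61.8770
CV = 61.8770 / 466.9000 = 0.13253 = 13.253%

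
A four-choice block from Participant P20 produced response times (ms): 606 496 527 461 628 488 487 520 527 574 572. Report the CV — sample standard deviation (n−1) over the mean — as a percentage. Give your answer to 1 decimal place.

n = 11, Σ = 5886, M = 535.0909
Σ(x−M)² = 28442.909; s = √(28442.909/10) = 53.3319
CV = 53.3319 / 535.0909 = 0.09967 = 9.967%

10.0%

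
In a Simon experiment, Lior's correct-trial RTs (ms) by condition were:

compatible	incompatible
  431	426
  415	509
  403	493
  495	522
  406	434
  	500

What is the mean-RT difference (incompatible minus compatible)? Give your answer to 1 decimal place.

50.7 ms

M(compatible) = 2150/5 = 430.000
M(incompatible) = 2884/6 = 480.667
Difference = 480.667 − 430.000 = 50.667 ms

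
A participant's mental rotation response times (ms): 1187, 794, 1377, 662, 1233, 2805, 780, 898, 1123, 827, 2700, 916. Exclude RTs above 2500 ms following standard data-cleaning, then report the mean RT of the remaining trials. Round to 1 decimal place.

979.7 ms

Excluded: 2700, 2805
Retained (n=10): Σ = 9797
Mean = 9797/10 = 979.7000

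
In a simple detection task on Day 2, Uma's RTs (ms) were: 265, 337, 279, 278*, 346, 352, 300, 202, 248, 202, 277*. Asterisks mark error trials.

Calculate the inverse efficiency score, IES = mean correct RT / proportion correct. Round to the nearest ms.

344 ms

Correct trials (n=9): 265, 337, 279, 346, 352, 300, 202, 248, 202
Mean correct RT = 2531/9 = 281.2222 ms
Proportion correct = 9/11
IES = 281.2222 / (9/11) = 343.716 ms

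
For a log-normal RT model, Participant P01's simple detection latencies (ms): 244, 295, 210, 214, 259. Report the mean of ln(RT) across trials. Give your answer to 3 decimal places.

ln(RT): 5.4972, 5.6870, 5.3471, 5.3660, 5.5568
Σ ln(RT) = 27.4541
Mean = 27.4541/5 = 5.49081

5.491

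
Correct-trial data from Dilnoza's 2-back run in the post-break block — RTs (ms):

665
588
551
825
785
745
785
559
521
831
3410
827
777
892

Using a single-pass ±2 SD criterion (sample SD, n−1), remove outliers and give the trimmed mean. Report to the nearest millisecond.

n = 14, ΣRT = 12761, M = 911.500
Σ(x−M)² = 6913923.50; s = √(6913923.50/13) = 729.274
Cutoffs: 911.500 ± 2·729.274 → [-547.0, 2370.0]
Outside: 3410 → excluded.
Retained (n=13): Σ = 9351, mean = 9351/13 = 719.308

719 ms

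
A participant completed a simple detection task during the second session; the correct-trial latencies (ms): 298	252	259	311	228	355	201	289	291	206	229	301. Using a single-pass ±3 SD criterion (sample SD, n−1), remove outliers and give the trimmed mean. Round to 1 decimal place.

268.3 ms

n = 12, ΣRT = 3220, M = 268.333
Σ(x−M)² = 24166.67; s = √(24166.67/11) = 46.872
Cutoffs: 268.333 ± 3·46.872 → [127.7, 408.9]
No RTs fall outside the cutoffs; all 12 retained. Mean = 3220/12 = 268.333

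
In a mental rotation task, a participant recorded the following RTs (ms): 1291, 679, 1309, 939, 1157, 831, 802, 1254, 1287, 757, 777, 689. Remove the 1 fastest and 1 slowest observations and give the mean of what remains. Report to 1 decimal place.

Sorted: 679, 689, 757, 777, 802, 831, 939, 1157, 1254, 1287, 1291, 1309
Drop lowest 1 (679) and highest 1 (1309)
Remaining (n=10): Σ = 9784, mean = 9784/10 = 978.400

978.4 ms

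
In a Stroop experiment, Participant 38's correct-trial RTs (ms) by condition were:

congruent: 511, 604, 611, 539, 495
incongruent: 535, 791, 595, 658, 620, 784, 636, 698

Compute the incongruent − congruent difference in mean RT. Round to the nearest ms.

M(congruent) = 2760/5 = 552.000
M(incongruent) = 5317/8 = 664.625
Difference = 664.625 − 552.000 = 112.625 ms

113 ms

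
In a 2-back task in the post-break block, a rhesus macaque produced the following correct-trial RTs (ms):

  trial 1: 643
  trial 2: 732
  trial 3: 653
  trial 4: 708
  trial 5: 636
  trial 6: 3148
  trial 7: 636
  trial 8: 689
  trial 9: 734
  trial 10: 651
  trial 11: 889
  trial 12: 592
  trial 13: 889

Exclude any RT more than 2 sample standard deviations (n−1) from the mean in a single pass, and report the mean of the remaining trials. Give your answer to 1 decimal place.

n = 13, ΣRT = 11600, M = 892.308
Σ(x−M)² = 5613456.77; s = √(5613456.77/12) = 683.950
Cutoffs: 892.308 ± 2·683.950 → [-475.6, 2260.2]
Outside: 3148 → excluded.
Retained (n=12): Σ = 8452, mean = 8452/12 = 704.333

704.3 ms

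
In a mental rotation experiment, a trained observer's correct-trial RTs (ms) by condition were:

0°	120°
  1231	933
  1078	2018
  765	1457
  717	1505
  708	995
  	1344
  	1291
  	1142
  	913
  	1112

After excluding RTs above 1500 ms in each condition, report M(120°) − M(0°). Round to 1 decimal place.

248.6 ms

120°: exclude 2018, 1505
M(0°) = 4499/5 = 899.800
M(120°) = 9187/8 = 1148.375
Difference = 1148.375 − 899.800 = 248.575 ms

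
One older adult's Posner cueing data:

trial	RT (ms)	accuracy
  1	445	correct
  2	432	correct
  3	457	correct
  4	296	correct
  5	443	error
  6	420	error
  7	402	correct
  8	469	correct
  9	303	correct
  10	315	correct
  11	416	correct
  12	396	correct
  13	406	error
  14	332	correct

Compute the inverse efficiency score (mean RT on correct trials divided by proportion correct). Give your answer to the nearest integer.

Correct trials (n=11): 445, 432, 457, 296, 402, 469, 303, 315, 416, 396, 332
Mean correct RT = 4263/11 = 387.5455 ms
Proportion correct = 11/14
IES = 387.5455 / (11/14) = 493.240 ms

493 ms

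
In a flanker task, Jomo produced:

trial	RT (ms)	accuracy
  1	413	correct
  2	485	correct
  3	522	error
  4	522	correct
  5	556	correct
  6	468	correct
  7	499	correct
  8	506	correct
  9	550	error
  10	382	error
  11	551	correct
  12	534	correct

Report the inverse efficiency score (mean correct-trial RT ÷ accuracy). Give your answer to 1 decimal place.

Correct trials (n=9): 413, 485, 522, 556, 468, 499, 506, 551, 534
Mean correct RT = 4534/9 = 503.7778 ms
Proportion correct = 9/12
IES = 503.7778 / (9/12) = 671.704 ms

671.7 ms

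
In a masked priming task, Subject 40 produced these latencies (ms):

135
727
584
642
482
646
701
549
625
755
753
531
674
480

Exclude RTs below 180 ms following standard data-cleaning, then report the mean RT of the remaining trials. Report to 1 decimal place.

626.8 ms

Excluded: 135
Retained (n=13): Σ = 8149
Mean = 8149/13 = 626.8462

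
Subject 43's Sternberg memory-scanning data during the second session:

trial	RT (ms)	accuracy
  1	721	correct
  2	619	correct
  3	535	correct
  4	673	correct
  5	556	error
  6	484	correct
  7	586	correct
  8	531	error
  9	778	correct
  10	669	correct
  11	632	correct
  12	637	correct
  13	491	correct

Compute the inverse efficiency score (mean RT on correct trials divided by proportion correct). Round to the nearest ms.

733 ms

Correct trials (n=11): 721, 619, 535, 673, 484, 586, 778, 669, 632, 637, 491
Mean correct RT = 6825/11 = 620.4545 ms
Proportion correct = 11/13
IES = 620.4545 / (11/13) = 733.264 ms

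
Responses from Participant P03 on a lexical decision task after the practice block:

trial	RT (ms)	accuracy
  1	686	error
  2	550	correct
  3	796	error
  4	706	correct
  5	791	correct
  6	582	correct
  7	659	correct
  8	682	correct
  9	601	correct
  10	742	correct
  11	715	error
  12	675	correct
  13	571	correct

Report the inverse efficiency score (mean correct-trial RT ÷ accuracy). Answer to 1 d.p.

852.7 ms

Correct trials (n=10): 550, 706, 791, 582, 659, 682, 601, 742, 675, 571
Mean correct RT = 6559/10 = 655.9000 ms
Proportion correct = 10/13
IES = 655.9000 / (10/13) = 852.670 ms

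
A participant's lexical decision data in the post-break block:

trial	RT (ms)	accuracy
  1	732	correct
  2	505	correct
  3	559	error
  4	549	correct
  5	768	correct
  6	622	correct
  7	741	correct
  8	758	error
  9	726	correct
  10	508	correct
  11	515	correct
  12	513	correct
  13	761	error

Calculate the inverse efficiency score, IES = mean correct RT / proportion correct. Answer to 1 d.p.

Correct trials (n=10): 732, 505, 549, 768, 622, 741, 726, 508, 515, 513
Mean correct RT = 6179/10 = 617.9000 ms
Proportion correct = 10/13
IES = 617.9000 / (10/13) = 803.270 ms

803.3 ms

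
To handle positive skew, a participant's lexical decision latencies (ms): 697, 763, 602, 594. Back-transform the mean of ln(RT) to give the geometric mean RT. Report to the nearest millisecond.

660 ms

ln(RT): 6.5468, 6.6373, 6.4003, 6.3869
Mean ln(RT) = 25.9712/4 = 6.49280
Geometric mean = exp(6.49280) = 660.37 ms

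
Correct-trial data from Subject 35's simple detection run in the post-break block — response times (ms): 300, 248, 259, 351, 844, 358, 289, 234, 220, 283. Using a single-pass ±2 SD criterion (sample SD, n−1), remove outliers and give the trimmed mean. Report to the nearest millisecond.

n = 10, ΣRT = 3386, M = 338.600
Σ(x−M)² = 302552.40; s = √(302552.40/9) = 183.349
Cutoffs: 338.600 ± 2·183.349 → [-28.1, 705.3]
Outside: 844 → excluded.
Retained (n=9): Σ = 2542, mean = 2542/9 = 282.444

282 ms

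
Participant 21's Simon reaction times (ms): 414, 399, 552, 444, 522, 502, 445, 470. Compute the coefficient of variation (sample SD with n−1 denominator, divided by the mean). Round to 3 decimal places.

0.114

n = 8, Σ = 3748, M = 468.5000
Σ(x−M)² = 19912.000; s = √(19912.000/7) = 53.3345
CV = 53.3345 / 468.5000 = 0.11384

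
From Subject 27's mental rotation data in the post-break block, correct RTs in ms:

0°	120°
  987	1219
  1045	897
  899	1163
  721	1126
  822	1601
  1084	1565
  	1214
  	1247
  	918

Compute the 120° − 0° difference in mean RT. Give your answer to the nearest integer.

290 ms

M(0°) = 5558/6 = 926.333
M(120°) = 10950/9 = 1216.667
Difference = 1216.667 − 926.333 = 290.333 ms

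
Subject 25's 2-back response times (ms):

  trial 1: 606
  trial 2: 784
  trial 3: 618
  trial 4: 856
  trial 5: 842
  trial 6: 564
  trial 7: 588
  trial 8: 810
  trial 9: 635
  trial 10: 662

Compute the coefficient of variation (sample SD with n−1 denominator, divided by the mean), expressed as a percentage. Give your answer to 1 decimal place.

n = 10, Σ = 6965, M = 696.5000
Σ(x−M)² = 115802.500; s = √(115802.500/9) = 113.4326
CV = 113.4326 / 696.5000 = 0.16286 = 16.286%

16.3%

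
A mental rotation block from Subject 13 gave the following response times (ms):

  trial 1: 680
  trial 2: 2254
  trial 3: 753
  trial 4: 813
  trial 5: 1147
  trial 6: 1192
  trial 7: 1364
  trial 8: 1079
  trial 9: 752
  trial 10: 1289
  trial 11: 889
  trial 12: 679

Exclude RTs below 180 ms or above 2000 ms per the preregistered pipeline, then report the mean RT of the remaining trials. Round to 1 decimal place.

967.0 ms

Excluded: 2254
Retained (n=11): Σ = 10637
Mean = 10637/11 = 967.0000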